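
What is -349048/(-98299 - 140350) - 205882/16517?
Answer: -43368307602/3941765533 ≈ -11.002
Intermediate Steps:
-349048/(-98299 - 140350) - 205882/16517 = -349048/(-238649) - 205882*1/16517 = -349048*(-1/238649) - 205882/16517 = 349048/238649 - 205882/16517 = -43368307602/3941765533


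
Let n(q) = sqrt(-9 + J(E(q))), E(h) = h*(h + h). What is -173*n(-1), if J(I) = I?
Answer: -173*I*sqrt(7) ≈ -457.71*I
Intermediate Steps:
E(h) = 2*h**2 (E(h) = h*(2*h) = 2*h**2)
n(q) = sqrt(-9 + 2*q**2)
-173*n(-1) = -173*sqrt(-9 + 2*(-1)**2) = -173*sqrt(-9 + 2*1) = -173*sqrt(-9 + 2) = -173*I*sqrt(7)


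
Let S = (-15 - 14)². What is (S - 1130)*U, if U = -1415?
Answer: 408935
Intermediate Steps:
S = 841 (S = (-29)² = 841)
(S - 1130)*U = (841 - 1130)*(-1415) = -289*(-1415) = 408935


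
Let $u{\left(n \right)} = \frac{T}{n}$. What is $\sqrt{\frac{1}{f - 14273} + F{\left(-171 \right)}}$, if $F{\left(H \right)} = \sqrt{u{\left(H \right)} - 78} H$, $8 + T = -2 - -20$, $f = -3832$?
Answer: $\frac{\sqrt{-18105 - 1966746150 i \sqrt{63403}}}{18105} \approx 27.485 - 27.485 i$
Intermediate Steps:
$T = 10$ ($T = -8 - -18 = -8 + \left(-2 + 20\right) = -8 + 18 = 10$)
$u{\left(n \right)} = \frac{10}{n}$
$F{\left(H \right)} = H \sqrt{-78 + \frac{10}{H}}$ ($F{\left(H \right)} = \sqrt{\frac{10}{H} - 78} H = \sqrt{-78 + \frac{10}{H}} H = H \sqrt{-78 + \frac{10}{H}}$)
$\sqrt{\frac{1}{f - 14273} + F{\left(-171 \right)}} = \sqrt{\frac{1}{-3832 - 14273} - 171 \sqrt{-78 + \frac{10}{-171}}} = \sqrt{\frac{1}{-18105} - 171 \sqrt{-78 + 10 \left(- \frac{1}{171}\right)}} = \sqrt{- \frac{1}{18105} - 171 \sqrt{-78 - \frac{10}{171}}} = \sqrt{- \frac{1}{18105} - 171 \sqrt{- \frac{13348}{171}}} = \sqrt{- \frac{1}{18105} - 171 \frac{2 i \sqrt{63403}}{57}} = \sqrt{- \frac{1}{18105} - 6 i \sqrt{63403}}$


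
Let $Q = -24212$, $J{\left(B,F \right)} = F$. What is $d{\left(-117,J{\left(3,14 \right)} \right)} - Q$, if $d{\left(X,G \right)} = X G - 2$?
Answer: $22572$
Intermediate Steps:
$d{\left(X,G \right)} = -2 + G X$ ($d{\left(X,G \right)} = G X - 2 = -2 + G X$)
$d{\left(-117,J{\left(3,14 \right)} \right)} - Q = \left(-2 + 14 \left(-117\right)\right) - -24212 = \left(-2 - 1638\right) + 24212 = -1640 + 24212 = 22572$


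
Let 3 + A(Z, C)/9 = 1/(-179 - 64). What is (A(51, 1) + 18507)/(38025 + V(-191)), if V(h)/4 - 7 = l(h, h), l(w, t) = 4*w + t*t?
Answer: 498959/4884867 ≈ 0.10214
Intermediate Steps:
A(Z, C) = -730/27 (A(Z, C) = -27 + 9/(-179 - 64) = -27 + 9/(-243) = -27 + 9*(-1/243) = -27 - 1/27 = -730/27)
l(w, t) = t² + 4*w (l(w, t) = 4*w + t² = t² + 4*w)
V(h) = 28 + 4*h² + 16*h (V(h) = 28 + 4*(h² + 4*h) = 28 + (4*h² + 16*h) = 28 + 4*h² + 16*h)
(A(51, 1) + 18507)/(38025 + V(-191)) = (-730/27 + 18507)/(38025 + (28 + 4*(-191)² + 16*(-191))) = 498959/(27*(38025 + (28 + 4*36481 - 3056))) = 498959/(27*(38025 + (28 + 145924 - 3056))) = 498959/(27*(38025 + 142896)) = (498959/27)/180921 = (498959/27)*(1/180921) = 498959/4884867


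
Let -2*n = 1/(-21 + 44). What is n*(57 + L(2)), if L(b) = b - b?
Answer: -57/46 ≈ -1.2391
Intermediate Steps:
n = -1/46 (n = -1/(2*(-21 + 44)) = -1/2/23 = -1/2*1/23 = -1/46 ≈ -0.021739)
L(b) = 0
n*(57 + L(2)) = -(57 + 0)/46 = -1/46*57 = -57/46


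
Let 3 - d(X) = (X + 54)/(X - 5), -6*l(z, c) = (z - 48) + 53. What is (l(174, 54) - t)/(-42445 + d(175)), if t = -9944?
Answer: -5056225/21646107 ≈ -0.23359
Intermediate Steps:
l(z, c) = -⅚ - z/6 (l(z, c) = -((z - 48) + 53)/6 = -((-48 + z) + 53)/6 = -(5 + z)/6 = -⅚ - z/6)
d(X) = 3 - (54 + X)/(-5 + X) (d(X) = 3 - (X + 54)/(X - 5) = 3 - (54 + X)/(-5 + X))
(l(174, 54) - t)/(-42445 + d(175)) = ((-⅚ - ⅙*174) - 1*(-9944))/(-42445 + (-69 + 2*175)/(-5 + 175)) = ((-⅚ - 29) + 9944)/(-42445 + (-69 + 350)/170) = (-179/6 + 9944)/(-42445 + (1/170)*281) = 59485/(6*(-42445 + 281/170)) = 59485/(6*(-7215369/170)) = (59485/6)*(-170/7215369) = -5056225/21646107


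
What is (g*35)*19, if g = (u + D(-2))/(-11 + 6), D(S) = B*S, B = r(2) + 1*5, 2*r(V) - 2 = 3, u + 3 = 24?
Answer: -798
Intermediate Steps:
u = 21 (u = -3 + 24 = 21)
r(V) = 5/2 (r(V) = 1 + (½)*3 = 1 + 3/2 = 5/2)
B = 15/2 (B = 5/2 + 1*5 = 5/2 + 5 = 15/2 ≈ 7.5000)
D(S) = 15*S/2
g = -6/5 (g = (21 + (15/2)*(-2))/(-11 + 6) = (21 - 15)/(-5) = 6*(-⅕) = -6/5 ≈ -1.2000)
(g*35)*19 = -6/5*35*19 = -42*19 = -798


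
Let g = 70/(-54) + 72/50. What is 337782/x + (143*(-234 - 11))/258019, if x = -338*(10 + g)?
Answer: -29455074182080/298564879717 ≈ -98.656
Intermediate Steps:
g = 97/675 (g = 70*(-1/54) + 72*(1/50) = -35/27 + 36/25 = 97/675 ≈ 0.14370)
x = -2314286/675 (x = -338*(10 + 97/675) = -338*6847/675 = -2314286/675 ≈ -3428.6)
337782/x + (143*(-234 - 11))/258019 = 337782/(-2314286/675) + (143*(-234 - 11))/258019 = 337782*(-675/2314286) + (143*(-245))*(1/258019) = -114001425/1157143 - 35035*1/258019 = -114001425/1157143 - 35035/258019 = -29455074182080/298564879717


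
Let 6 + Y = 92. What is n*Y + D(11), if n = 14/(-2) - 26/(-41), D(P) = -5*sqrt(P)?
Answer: -22446/41 - 5*sqrt(11) ≈ -564.05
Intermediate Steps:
Y = 86 (Y = -6 + 92 = 86)
n = -261/41 (n = 14*(-1/2) - 26*(-1/41) = -7 + 26/41 = -261/41 ≈ -6.3659)
n*Y + D(11) = -261/41*86 - 5*sqrt(11) = -22446/41 - 5*sqrt(11)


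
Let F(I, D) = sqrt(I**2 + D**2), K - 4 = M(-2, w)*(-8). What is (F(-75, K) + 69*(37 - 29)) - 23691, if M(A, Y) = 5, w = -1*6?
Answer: -23139 + 3*sqrt(769) ≈ -23056.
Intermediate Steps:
w = -6
K = -36 (K = 4 + 5*(-8) = 4 - 40 = -36)
F(I, D) = sqrt(D**2 + I**2)
(F(-75, K) + 69*(37 - 29)) - 23691 = (sqrt((-36)**2 + (-75)**2) + 69*(37 - 29)) - 23691 = (sqrt(1296 + 5625) + 69*8) - 23691 = (sqrt(6921) + 552) - 23691 = (3*sqrt(769) + 552) - 23691 = (552 + 3*sqrt(769)) - 23691 = -23139 + 3*sqrt(769)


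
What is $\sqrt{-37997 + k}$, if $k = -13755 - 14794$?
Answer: $3 i \sqrt{7394} \approx 257.97 i$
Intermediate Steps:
$k = -28549$
$\sqrt{-37997 + k} = \sqrt{-37997 - 28549} = \sqrt{-66546} = 3 i \sqrt{7394}$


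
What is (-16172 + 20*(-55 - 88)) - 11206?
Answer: -30238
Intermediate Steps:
(-16172 + 20*(-55 - 88)) - 11206 = (-16172 + 20*(-143)) - 11206 = (-16172 - 2860) - 11206 = -19032 - 11206 = -30238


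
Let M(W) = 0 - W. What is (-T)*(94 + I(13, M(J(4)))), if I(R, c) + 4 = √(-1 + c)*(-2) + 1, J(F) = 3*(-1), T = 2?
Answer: -182 + 4*√2 ≈ -176.34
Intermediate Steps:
J(F) = -3
M(W) = -W
I(R, c) = -3 - 2*√(-1 + c) (I(R, c) = -4 + (√(-1 + c)*(-2) + 1) = -4 + (-2*√(-1 + c) + 1) = -4 + (1 - 2*√(-1 + c)) = -3 - 2*√(-1 + c))
(-T)*(94 + I(13, M(J(4)))) = (-1*2)*(94 + (-3 - 2*√(-1 - 1*(-3)))) = -2*(94 + (-3 - 2*√(-1 + 3))) = -2*(94 + (-3 - 2*√2)) = -2*(91 - 2*√2) = -182 + 4*√2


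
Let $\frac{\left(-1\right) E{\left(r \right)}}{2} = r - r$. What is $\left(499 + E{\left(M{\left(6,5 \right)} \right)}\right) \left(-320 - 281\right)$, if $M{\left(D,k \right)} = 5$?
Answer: $-299899$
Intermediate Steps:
$E{\left(r \right)} = 0$ ($E{\left(r \right)} = - 2 \left(r - r\right) = \left(-2\right) 0 = 0$)
$\left(499 + E{\left(M{\left(6,5 \right)} \right)}\right) \left(-320 - 281\right) = \left(499 + 0\right) \left(-320 - 281\right) = 499 \left(-601\right) = -299899$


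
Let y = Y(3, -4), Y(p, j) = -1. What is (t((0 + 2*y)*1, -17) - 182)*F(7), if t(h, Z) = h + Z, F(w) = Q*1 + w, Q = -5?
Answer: -402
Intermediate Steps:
y = -1
F(w) = -5 + w (F(w) = -5*1 + w = -5 + w)
t(h, Z) = Z + h
(t((0 + 2*y)*1, -17) - 182)*F(7) = ((-17 + (0 + 2*(-1))*1) - 182)*(-5 + 7) = ((-17 + (0 - 2)*1) - 182)*2 = ((-17 - 2*1) - 182)*2 = ((-17 - 2) - 182)*2 = (-19 - 182)*2 = -201*2 = -402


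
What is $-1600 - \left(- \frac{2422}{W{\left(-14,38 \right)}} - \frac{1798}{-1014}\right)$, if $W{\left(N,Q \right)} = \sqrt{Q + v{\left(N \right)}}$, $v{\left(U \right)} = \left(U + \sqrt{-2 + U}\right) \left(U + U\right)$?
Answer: $- \frac{812099}{507} + \frac{1211 \sqrt{2}}{\sqrt{215 - 56 i}} \approx -1487.8 + 14.599 i$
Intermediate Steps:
$v{\left(U \right)} = 2 U \left(U + \sqrt{-2 + U}\right)$ ($v{\left(U \right)} = \left(U + \sqrt{-2 + U}\right) 2 U = 2 U \left(U + \sqrt{-2 + U}\right)$)
$W{\left(N,Q \right)} = \sqrt{Q + 2 N \left(N + \sqrt{-2 + N}\right)}$
$-1600 - \left(- \frac{2422}{W{\left(-14,38 \right)}} - \frac{1798}{-1014}\right) = -1600 - \left(- \frac{2422}{\sqrt{38 + 2 \left(-14\right) \left(-14 + \sqrt{-2 - 14}\right)}} - \frac{1798}{-1014}\right) = -1600 - \left(- \frac{2422}{\sqrt{38 + 2 \left(-14\right) \left(-14 + \sqrt{-16}\right)}} - - \frac{899}{507}\right) = -1600 - \left(- \frac{2422}{\sqrt{38 + 2 \left(-14\right) \left(-14 + 4 i\right)}} + \frac{899}{507}\right) = -1600 - \left(- \frac{2422}{\sqrt{38 + \left(392 - 112 i\right)}} + \frac{899}{507}\right) = -1600 - \left(- \frac{2422}{\sqrt{430 - 112 i}} + \frac{899}{507}\right) = -1600 - \left(\frac{899}{507} - \frac{2422}{\sqrt{430 - 112 i}}\right) = - \frac{812099}{507} + \frac{2422}{\sqrt{430 - 112 i}}$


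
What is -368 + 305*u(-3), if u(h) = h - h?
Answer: -368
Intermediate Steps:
u(h) = 0
-368 + 305*u(-3) = -368 + 305*0 = -368 + 0 = -368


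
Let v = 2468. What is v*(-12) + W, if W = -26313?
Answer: -55929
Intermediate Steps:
v*(-12) + W = 2468*(-12) - 26313 = -29616 - 26313 = -55929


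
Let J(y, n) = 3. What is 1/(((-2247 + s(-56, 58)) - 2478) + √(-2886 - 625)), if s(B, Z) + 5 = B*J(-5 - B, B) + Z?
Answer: -4840/23429111 - I*√3511/23429111 ≈ -0.00020658 - 2.5291e-6*I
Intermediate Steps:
s(B, Z) = -5 + Z + 3*B (s(B, Z) = -5 + (B*3 + Z) = -5 + (3*B + Z) = -5 + (Z + 3*B) = -5 + Z + 3*B)
1/(((-2247 + s(-56, 58)) - 2478) + √(-2886 - 625)) = 1/(((-2247 + (-5 + 58 + 3*(-56))) - 2478) + √(-2886 - 625)) = 1/(((-2247 + (-5 + 58 - 168)) - 2478) + √(-3511)) = 1/(((-2247 - 115) - 2478) + I*√3511) = 1/((-2362 - 2478) + I*√3511) = 1/(-4840 + I*√3511)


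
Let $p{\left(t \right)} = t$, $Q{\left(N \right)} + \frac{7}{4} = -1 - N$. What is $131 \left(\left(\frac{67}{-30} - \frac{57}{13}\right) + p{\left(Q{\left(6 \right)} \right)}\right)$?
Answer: $- \frac{1570297}{780} \approx -2013.2$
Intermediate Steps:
$Q{\left(N \right)} = - \frac{11}{4} - N$ ($Q{\left(N \right)} = - \frac{7}{4} - \left(1 + N\right) = - \frac{11}{4} - N$)
$131 \left(\left(\frac{67}{-30} - \frac{57}{13}\right) + p{\left(Q{\left(6 \right)} \right)}\right) = 131 \left(\left(\frac{67}{-30} - \frac{57}{13}\right) - \frac{35}{4}\right) = 131 \left(\left(67 \left(- \frac{1}{30}\right) - \frac{57}{13}\right) - \frac{35}{4}\right) = 131 \left(\left(- \frac{67}{30} - \frac{57}{13}\right) - \frac{35}{4}\right) = 131 \left(- \frac{2581}{390} - \frac{35}{4}\right) = 131 \left(- \frac{11987}{780}\right) = - \frac{1570297}{780}$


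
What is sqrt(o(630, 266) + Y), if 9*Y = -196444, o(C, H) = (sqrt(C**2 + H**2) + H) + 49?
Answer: sqrt(-193609 + 126*sqrt(2386))/3 ≈ 144.32*I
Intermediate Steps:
o(C, H) = 49 + H + sqrt(C**2 + H**2) (o(C, H) = (H + sqrt(C**2 + H**2)) + 49 = 49 + H + sqrt(C**2 + H**2))
Y = -196444/9 (Y = (1/9)*(-196444) = -196444/9 ≈ -21827.)
sqrt(o(630, 266) + Y) = sqrt((49 + 266 + sqrt(630**2 + 266**2)) - 196444/9) = sqrt((49 + 266 + sqrt(396900 + 70756)) - 196444/9) = sqrt((49 + 266 + sqrt(467656)) - 196444/9) = sqrt((49 + 266 + 14*sqrt(2386)) - 196444/9) = sqrt((315 + 14*sqrt(2386)) - 196444/9) = sqrt(-193609/9 + 14*sqrt(2386))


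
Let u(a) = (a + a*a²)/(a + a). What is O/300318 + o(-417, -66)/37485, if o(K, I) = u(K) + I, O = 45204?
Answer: 4630966577/1876236705 ≈ 2.4682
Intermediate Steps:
u(a) = (a + a³)/(2*a) (u(a) = (a + a³)/((2*a)) = (a + a³)*(1/(2*a)) = (a + a³)/(2*a))
o(K, I) = ½ + I + K²/2 (o(K, I) = (½ + K²/2) + I = ½ + I + K²/2)
O/300318 + o(-417, -66)/37485 = 45204/300318 + (½ - 66 + (½)*(-417)²)/37485 = 45204*(1/300318) + (½ - 66 + (½)*173889)*(1/37485) = 7534/50053 + (½ - 66 + 173889/2)*(1/37485) = 7534/50053 + 86879*(1/37485) = 7534/50053 + 86879/37485 = 4630966577/1876236705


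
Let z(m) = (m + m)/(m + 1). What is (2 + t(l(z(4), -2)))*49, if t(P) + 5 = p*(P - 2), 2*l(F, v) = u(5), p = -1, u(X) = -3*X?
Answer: 637/2 ≈ 318.50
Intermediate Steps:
z(m) = 2*m/(1 + m) (z(m) = (2*m)/(1 + m) = 2*m/(1 + m))
l(F, v) = -15/2 (l(F, v) = (-3*5)/2 = (½)*(-15) = -15/2)
t(P) = -3 - P (t(P) = -5 - (P - 2) = -5 - (-2 + P) = -5 + (2 - P) = -3 - P)
(2 + t(l(z(4), -2)))*49 = (2 + (-3 - 1*(-15/2)))*49 = (2 + (-3 + 15/2))*49 = (2 + 9/2)*49 = (13/2)*49 = 637/2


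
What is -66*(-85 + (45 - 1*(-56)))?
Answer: -1056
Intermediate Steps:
-66*(-85 + (45 - 1*(-56))) = -66*(-85 + (45 + 56)) = -66*(-85 + 101) = -66*16 = -1056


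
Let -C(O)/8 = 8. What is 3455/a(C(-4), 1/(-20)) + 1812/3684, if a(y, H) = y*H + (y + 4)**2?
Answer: 8023841/5530912 ≈ 1.4507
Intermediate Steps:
C(O) = -64 (C(O) = -8*8 = -64)
a(y, H) = (4 + y)**2 + H*y (a(y, H) = H*y + (4 + y)**2 = (4 + y)**2 + H*y)
3455/a(C(-4), 1/(-20)) + 1812/3684 = 3455/((4 - 64)**2 - 64/(-20)) + 1812/3684 = 3455/((-60)**2 - 1/20*(-64)) + 1812*(1/3684) = 3455/(3600 + 16/5) + 151/307 = 3455/(18016/5) + 151/307 = 3455*(5/18016) + 151/307 = 17275/18016 + 151/307 = 8023841/5530912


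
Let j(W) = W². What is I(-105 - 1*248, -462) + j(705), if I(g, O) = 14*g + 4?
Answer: 492087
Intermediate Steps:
I(g, O) = 4 + 14*g
I(-105 - 1*248, -462) + j(705) = (4 + 14*(-105 - 1*248)) + 705² = (4 + 14*(-105 - 248)) + 497025 = (4 + 14*(-353)) + 497025 = (4 - 4942) + 497025 = -4938 + 497025 = 492087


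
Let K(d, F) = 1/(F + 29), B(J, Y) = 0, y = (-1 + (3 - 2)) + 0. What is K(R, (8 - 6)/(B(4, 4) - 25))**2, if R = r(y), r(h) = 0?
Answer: 625/522729 ≈ 0.0011956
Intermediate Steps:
y = 0 (y = (-1 + 1) + 0 = 0 + 0 = 0)
R = 0
K(d, F) = 1/(29 + F)
K(R, (8 - 6)/(B(4, 4) - 25))**2 = (1/(29 + (8 - 6)/(0 - 25)))**2 = (1/(29 + 2/(-25)))**2 = (1/(29 + 2*(-1/25)))**2 = (1/(29 - 2/25))**2 = (1/(723/25))**2 = (25/723)**2 = 625/522729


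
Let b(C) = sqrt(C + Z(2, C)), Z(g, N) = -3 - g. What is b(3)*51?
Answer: 51*I*sqrt(2) ≈ 72.125*I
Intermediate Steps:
b(C) = sqrt(-5 + C) (b(C) = sqrt(C + (-3 - 1*2)) = sqrt(C + (-3 - 2)) = sqrt(C - 5) = sqrt(-5 + C))
b(3)*51 = sqrt(-5 + 3)*51 = sqrt(-2)*51 = (I*sqrt(2))*51 = 51*I*sqrt(2)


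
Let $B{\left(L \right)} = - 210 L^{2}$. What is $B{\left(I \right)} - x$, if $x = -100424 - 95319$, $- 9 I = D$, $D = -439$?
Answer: $- \frac{8205409}{27} \approx -3.039 \cdot 10^{5}$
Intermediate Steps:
$I = \frac{439}{9}$ ($I = \left(- \frac{1}{9}\right) \left(-439\right) = \frac{439}{9} \approx 48.778$)
$x = -195743$ ($x = -100424 - 95319 = -195743$)
$B{\left(I \right)} - x = - 210 \left(\frac{439}{9}\right)^{2} - -195743 = \left(-210\right) \frac{192721}{81} + 195743 = - \frac{13490470}{27} + 195743 = - \frac{8205409}{27}$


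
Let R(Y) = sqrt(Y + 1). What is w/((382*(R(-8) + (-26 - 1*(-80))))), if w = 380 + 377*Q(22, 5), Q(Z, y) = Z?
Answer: 234198/558293 - 4337*I*sqrt(7)/558293 ≈ 0.41949 - 0.020553*I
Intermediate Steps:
R(Y) = sqrt(1 + Y)
w = 8674 (w = 380 + 377*22 = 380 + 8294 = 8674)
w/((382*(R(-8) + (-26 - 1*(-80))))) = 8674/((382*(sqrt(1 - 8) + (-26 - 1*(-80))))) = 8674/((382*(sqrt(-7) + (-26 + 80)))) = 8674/((382*(I*sqrt(7) + 54))) = 8674/((382*(54 + I*sqrt(7)))) = 8674/(20628 + 382*I*sqrt(7))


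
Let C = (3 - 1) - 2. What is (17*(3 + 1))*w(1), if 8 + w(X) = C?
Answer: -544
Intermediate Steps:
C = 0 (C = 2 - 2 = 0)
w(X) = -8 (w(X) = -8 + 0 = -8)
(17*(3 + 1))*w(1) = (17*(3 + 1))*(-8) = (17*4)*(-8) = 68*(-8) = -544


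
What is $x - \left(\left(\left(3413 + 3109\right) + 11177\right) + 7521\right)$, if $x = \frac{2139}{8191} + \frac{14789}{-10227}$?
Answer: $- \frac{2112762444686}{83769357} \approx -25221.0$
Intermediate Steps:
$x = - \frac{99261146}{83769357}$ ($x = 2139 \cdot \frac{1}{8191} + 14789 \left(- \frac{1}{10227}\right) = \frac{2139}{8191} - \frac{14789}{10227} = - \frac{99261146}{83769357} \approx -1.1849$)
$x - \left(\left(\left(3413 + 3109\right) + 11177\right) + 7521\right) = - \frac{99261146}{83769357} - \left(\left(\left(3413 + 3109\right) + 11177\right) + 7521\right) = - \frac{99261146}{83769357} - \left(\left(6522 + 11177\right) + 7521\right) = - \frac{99261146}{83769357} - \left(17699 + 7521\right) = - \frac{99261146}{83769357} - 25220 = - \frac{2112762444686}{83769357}$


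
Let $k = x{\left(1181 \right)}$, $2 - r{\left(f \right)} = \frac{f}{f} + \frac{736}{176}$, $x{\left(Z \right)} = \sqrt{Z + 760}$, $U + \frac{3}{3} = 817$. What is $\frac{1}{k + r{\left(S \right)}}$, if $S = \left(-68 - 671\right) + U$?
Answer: $\frac{385}{233636} + \frac{121 \sqrt{1941}}{233636} \approx 0.024465$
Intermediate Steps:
$U = 816$ ($U = -1 + 817 = 816$)
$S = 77$ ($S = \left(-68 - 671\right) + 816 = -739 + 816 = 77$)
$x{\left(Z \right)} = \sqrt{760 + Z}$
$r{\left(f \right)} = - \frac{35}{11}$ ($r{\left(f \right)} = 2 - \left(\frac{f}{f} + \frac{736}{176}\right) = 2 - \left(1 + 736 \cdot \frac{1}{176}\right) = 2 - \left(1 + \frac{46}{11}\right) = 2 - \frac{57}{11} = - \frac{35}{11}$)
$k = \sqrt{1941}$ ($k = \sqrt{760 + 1181} = \sqrt{1941} \approx 44.057$)
$\frac{1}{k + r{\left(S \right)}} = \frac{1}{\sqrt{1941} - \frac{35}{11}} = \frac{1}{- \frac{35}{11} + \sqrt{1941}}$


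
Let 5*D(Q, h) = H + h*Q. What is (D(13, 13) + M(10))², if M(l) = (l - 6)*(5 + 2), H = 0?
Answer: 95481/25 ≈ 3819.2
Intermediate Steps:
M(l) = -42 + 7*l (M(l) = (-6 + l)*7 = -42 + 7*l)
D(Q, h) = Q*h/5 (D(Q, h) = (0 + h*Q)/5 = (0 + Q*h)/5 = (Q*h)/5 = Q*h/5)
(D(13, 13) + M(10))² = ((⅕)*13*13 + (-42 + 7*10))² = (169/5 + (-42 + 70))² = (169/5 + 28)² = (309/5)² = 95481/25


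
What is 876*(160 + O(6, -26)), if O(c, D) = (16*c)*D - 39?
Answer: -2080500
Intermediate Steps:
O(c, D) = -39 + 16*D*c (O(c, D) = 16*D*c - 39 = -39 + 16*D*c)
876*(160 + O(6, -26)) = 876*(160 + (-39 + 16*(-26)*6)) = 876*(160 + (-39 - 2496)) = 876*(160 - 2535) = 876*(-2375) = -2080500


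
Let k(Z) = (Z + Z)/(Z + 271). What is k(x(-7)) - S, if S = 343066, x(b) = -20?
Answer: -86109606/251 ≈ -3.4307e+5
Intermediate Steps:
k(Z) = 2*Z/(271 + Z) (k(Z) = (2*Z)/(271 + Z) = 2*Z/(271 + Z))
k(x(-7)) - S = 2*(-20)/(271 - 20) - 1*343066 = 2*(-20)/251 - 343066 = 2*(-20)*(1/251) - 343066 = -40/251 - 343066 = -86109606/251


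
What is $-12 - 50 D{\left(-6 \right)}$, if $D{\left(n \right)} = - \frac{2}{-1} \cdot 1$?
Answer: $-112$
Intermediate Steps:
$D{\left(n \right)} = 2$ ($D{\left(n \right)} = \left(-2\right) \left(-1\right) 1 = 2 \cdot 1 = 2$)
$-12 - 50 D{\left(-6 \right)} = -12 - 100 = -112$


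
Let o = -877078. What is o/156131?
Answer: -877078/156131 ≈ -5.6176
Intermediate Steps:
o/156131 = -877078/156131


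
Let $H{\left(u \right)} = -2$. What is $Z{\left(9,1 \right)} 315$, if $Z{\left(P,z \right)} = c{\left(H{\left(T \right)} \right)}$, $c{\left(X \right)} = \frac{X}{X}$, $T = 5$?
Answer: $315$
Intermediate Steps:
$c{\left(X \right)} = 1$
$Z{\left(P,z \right)} = 1$
$Z{\left(9,1 \right)} 315 = 1 \cdot 315 = 315$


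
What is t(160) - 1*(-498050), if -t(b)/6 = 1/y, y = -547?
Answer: 272433356/547 ≈ 4.9805e+5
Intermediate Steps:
t(b) = 6/547 (t(b) = -6/(-547) = -6*(-1/547) = 6/547)
t(160) - 1*(-498050) = 6/547 - 1*(-498050) = 6/547 + 498050 = 272433356/547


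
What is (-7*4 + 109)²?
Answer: 6561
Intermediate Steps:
(-7*4 + 109)² = (-28 + 109)² = 81² = 6561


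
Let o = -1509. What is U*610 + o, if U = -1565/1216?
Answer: -1394797/608 ≈ -2294.1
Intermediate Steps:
U = -1565/1216 (U = -1565*1/1216 = -1565/1216 ≈ -1.2870)
U*610 + o = -1565/1216*610 - 1509 = -477325/608 - 1509 = -1394797/608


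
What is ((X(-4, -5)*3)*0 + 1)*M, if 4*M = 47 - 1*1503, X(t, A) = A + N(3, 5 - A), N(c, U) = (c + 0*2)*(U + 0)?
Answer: -364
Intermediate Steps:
N(c, U) = U*c (N(c, U) = (c + 0)*U = c*U = U*c)
X(t, A) = 15 - 2*A (X(t, A) = A + (5 - A)*3 = A + (15 - 3*A) = 15 - 2*A)
M = -364 (M = (47 - 1*1503)/4 = (47 - 1503)/4 = (1/4)*(-1456) = -364)
((X(-4, -5)*3)*0 + 1)*M = (((15 - 2*(-5))*3)*0 + 1)*(-364) = (((15 + 10)*3)*0 + 1)*(-364) = ((25*3)*0 + 1)*(-364) = (75*0 + 1)*(-364) = (0 + 1)*(-364) = 1*(-364) = -364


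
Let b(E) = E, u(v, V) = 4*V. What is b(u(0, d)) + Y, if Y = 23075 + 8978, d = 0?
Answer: 32053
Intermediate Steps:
Y = 32053
b(u(0, d)) + Y = 4*0 + 32053 = 0 + 32053 = 32053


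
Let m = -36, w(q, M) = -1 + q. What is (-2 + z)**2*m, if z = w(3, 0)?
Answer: 0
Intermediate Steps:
z = 2 (z = -1 + 3 = 2)
(-2 + z)**2*m = (-2 + 2)**2*(-36) = 0**2*(-36) = 0*(-36) = 0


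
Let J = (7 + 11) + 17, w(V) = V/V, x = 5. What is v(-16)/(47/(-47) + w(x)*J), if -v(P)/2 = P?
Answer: 16/17 ≈ 0.94118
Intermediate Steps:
v(P) = -2*P
w(V) = 1
J = 35 (J = 18 + 17 = 35)
v(-16)/(47/(-47) + w(x)*J) = (-2*(-16))/(47/(-47) + 1*35) = 32/(47*(-1/47) + 35) = 32/(-1 + 35) = 32/34 = 32*(1/34) = 16/17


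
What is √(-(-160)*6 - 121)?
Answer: √839 ≈ 28.965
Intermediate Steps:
√(-(-160)*6 - 121) = √(-40*(-24) - 121) = √(960 - 121) = √839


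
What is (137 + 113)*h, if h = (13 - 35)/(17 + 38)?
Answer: -100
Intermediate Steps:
h = -⅖ (h = -22/55 = -22*1/55 = -⅖ ≈ -0.40000)
(137 + 113)*h = (137 + 113)*(-⅖) = 250*(-⅖) = -100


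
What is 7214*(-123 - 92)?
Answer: -1551010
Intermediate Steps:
7214*(-123 - 92) = 7214*(-215) = -1551010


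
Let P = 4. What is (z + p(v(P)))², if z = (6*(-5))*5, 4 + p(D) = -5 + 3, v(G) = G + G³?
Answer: 24336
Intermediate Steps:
p(D) = -6 (p(D) = -4 + (-5 + 3) = -4 - 2 = -6)
z = -150 (z = -30*5 = -150)
(z + p(v(P)))² = (-150 - 6)² = (-156)² = 24336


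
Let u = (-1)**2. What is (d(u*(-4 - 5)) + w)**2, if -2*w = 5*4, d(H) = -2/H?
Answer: 7744/81 ≈ 95.605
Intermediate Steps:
u = 1
w = -10 (w = -5*4/2 = -1/2*20 = -10)
(d(u*(-4 - 5)) + w)**2 = (-2/(-4 - 5) - 10)**2 = (-2/(1*(-9)) - 10)**2 = (-2/(-9) - 10)**2 = (-2*(-1/9) - 10)**2 = (2/9 - 10)**2 = (-88/9)**2 = 7744/81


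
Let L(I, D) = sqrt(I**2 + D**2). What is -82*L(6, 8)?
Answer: -820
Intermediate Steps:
L(I, D) = sqrt(D**2 + I**2)
-82*L(6, 8) = -82*sqrt(8**2 + 6**2) = -82*sqrt(64 + 36) = -82*sqrt(100) = -82*10 = -820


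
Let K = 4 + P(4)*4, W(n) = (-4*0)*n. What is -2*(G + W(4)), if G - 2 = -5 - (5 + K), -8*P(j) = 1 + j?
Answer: 19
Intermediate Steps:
P(j) = -⅛ - j/8 (P(j) = -(1 + j)/8 = -⅛ - j/8)
W(n) = 0 (W(n) = 0*n = 0)
K = 3/2 (K = 4 + (-⅛ - ⅛*4)*4 = 4 + (-⅛ - ½)*4 = 4 - 5/8*4 = 4 - 5/2 = 3/2 ≈ 1.5000)
G = -19/2 (G = 2 + (-5 - (5 + 3/2)) = 2 + (-5 - 1*13/2) = 2 + (-5 - 13/2) = 2 - 23/2 = -19/2 ≈ -9.5000)
-2*(G + W(4)) = -2*(-19/2 + 0) = -2*(-19/2) = 19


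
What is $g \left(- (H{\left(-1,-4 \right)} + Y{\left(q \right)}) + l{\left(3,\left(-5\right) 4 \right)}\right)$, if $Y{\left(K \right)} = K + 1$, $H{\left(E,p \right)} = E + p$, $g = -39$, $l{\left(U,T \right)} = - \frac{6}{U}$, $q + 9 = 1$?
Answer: $-390$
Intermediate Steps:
$q = -8$ ($q = -9 + 1 = -8$)
$Y{\left(K \right)} = 1 + K$
$g \left(- (H{\left(-1,-4 \right)} + Y{\left(q \right)}) + l{\left(3,\left(-5\right) 4 \right)}\right) = - 39 \left(- (\left(-1 - 4\right) + \left(1 - 8\right)) - \frac{6}{3}\right) = - 39 \left(- (-5 - 7) - 2\right) = - 39 \left(\left(-1\right) \left(-12\right) - 2\right) = - 39 \left(12 - 2\right) = \left(-39\right) 10 = -390$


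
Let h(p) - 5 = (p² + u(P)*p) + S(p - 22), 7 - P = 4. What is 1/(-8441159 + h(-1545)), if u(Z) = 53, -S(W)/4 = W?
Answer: -1/6129746 ≈ -1.6314e-7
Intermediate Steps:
S(W) = -4*W
P = 3 (P = 7 - 1*4 = 7 - 4 = 3)
h(p) = 93 + p² + 49*p (h(p) = 5 + ((p² + 53*p) - 4*(p - 22)) = 5 + ((p² + 53*p) - 4*(-22 + p)) = 5 + ((p² + 53*p) + (88 - 4*p)) = 5 + (88 + p² + 49*p) = 93 + p² + 49*p)
1/(-8441159 + h(-1545)) = 1/(-8441159 + (93 + (-1545)² + 49*(-1545))) = 1/(-8441159 + (93 + 2387025 - 75705)) = 1/(-8441159 + 2311413) = 1/(-6129746) = -1/6129746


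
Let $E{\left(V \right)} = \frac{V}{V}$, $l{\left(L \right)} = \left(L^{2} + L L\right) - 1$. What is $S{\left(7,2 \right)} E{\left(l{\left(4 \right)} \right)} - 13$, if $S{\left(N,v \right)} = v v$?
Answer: $-9$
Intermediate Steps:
$S{\left(N,v \right)} = v^{2}$
$l{\left(L \right)} = -1 + 2 L^{2}$ ($l{\left(L \right)} = \left(L^{2} + L^{2}\right) - 1 = 2 L^{2} - 1 = -1 + 2 L^{2}$)
$E{\left(V \right)} = 1$
$S{\left(7,2 \right)} E{\left(l{\left(4 \right)} \right)} - 13 = 2^{2} \cdot 1 - 13 = 4 \cdot 1 - 13 = 4 - 13 = -9$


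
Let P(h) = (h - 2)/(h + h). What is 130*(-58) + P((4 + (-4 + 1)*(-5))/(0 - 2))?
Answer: -286497/38 ≈ -7539.4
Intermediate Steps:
P(h) = (-2 + h)/(2*h) (P(h) = (-2 + h)/((2*h)) = (-2 + h)*(1/(2*h)) = (-2 + h)/(2*h))
130*(-58) + P((4 + (-4 + 1)*(-5))/(0 - 2)) = 130*(-58) + (-2 + (4 + (-4 + 1)*(-5))/(0 - 2))/(2*(((4 + (-4 + 1)*(-5))/(0 - 2)))) = -7540 + (-2 + (4 - 3*(-5))/(-2))/(2*(((4 - 3*(-5))/(-2)))) = -7540 + (-2 + (4 + 15)*(-1/2))/(2*(((4 + 15)*(-1/2)))) = -7540 + (-2 + 19*(-1/2))/(2*((19*(-1/2)))) = -7540 + (-2 - 19/2)/(2*(-19/2)) = -7540 + (1/2)*(-2/19)*(-23/2) = -7540 + 23/38 = -286497/38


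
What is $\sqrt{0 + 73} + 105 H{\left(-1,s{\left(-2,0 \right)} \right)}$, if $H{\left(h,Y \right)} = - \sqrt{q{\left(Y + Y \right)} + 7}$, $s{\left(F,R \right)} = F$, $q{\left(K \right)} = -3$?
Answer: $-210 + \sqrt{73} \approx -201.46$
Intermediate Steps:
$H{\left(h,Y \right)} = -2$ ($H{\left(h,Y \right)} = - \sqrt{-3 + 7} = - \sqrt{4} = \left(-1\right) 2 = -2$)
$\sqrt{0 + 73} + 105 H{\left(-1,s{\left(-2,0 \right)} \right)} = \sqrt{0 + 73} + 105 \left(-2\right) = \sqrt{73} - 210 = -210 + \sqrt{73}$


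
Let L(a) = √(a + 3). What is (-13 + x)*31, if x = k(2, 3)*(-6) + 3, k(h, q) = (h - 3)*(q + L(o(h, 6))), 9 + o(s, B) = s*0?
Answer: 248 + 186*I*√6 ≈ 248.0 + 455.6*I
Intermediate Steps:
o(s, B) = -9 (o(s, B) = -9 + s*0 = -9 + 0 = -9)
L(a) = √(3 + a)
k(h, q) = (-3 + h)*(q + I*√6) (k(h, q) = (h - 3)*(q + √(3 - 9)) = (-3 + h)*(q + √(-6)) = (-3 + h)*(q + I*√6))
x = 21 + 6*I*√6 (x = (-3*3 + 2*3 - 3*I*√6 + I*2*√6)*(-6) + 3 = (-9 + 6 - 3*I*√6 + 2*I*√6)*(-6) + 3 = (-3 - I*√6)*(-6) + 3 = (18 + 6*I*√6) + 3 = 21 + 6*I*√6 ≈ 21.0 + 14.697*I)
(-13 + x)*31 = (-13 + (21 + 6*I*√6))*31 = (8 + 6*I*√6)*31 = 248 + 186*I*√6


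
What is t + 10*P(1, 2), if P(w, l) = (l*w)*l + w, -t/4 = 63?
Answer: -202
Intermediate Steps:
t = -252 (t = -4*63 = -252)
P(w, l) = w + w*l**2 (P(w, l) = w*l**2 + w = w + w*l**2)
t + 10*P(1, 2) = -252 + 10*(1*(1 + 2**2)) = -252 + 10*(1*(1 + 4)) = -252 + 10*(1*5) = -252 + 10*5 = -252 + 50 = -202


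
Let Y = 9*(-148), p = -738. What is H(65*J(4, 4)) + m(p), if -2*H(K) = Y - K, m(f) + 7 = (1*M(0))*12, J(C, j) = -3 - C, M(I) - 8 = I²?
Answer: 1055/2 ≈ 527.50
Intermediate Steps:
M(I) = 8 + I²
m(f) = 89 (m(f) = -7 + (1*(8 + 0²))*12 = -7 + (1*(8 + 0))*12 = -7 + (1*8)*12 = -7 + 8*12 = -7 + 96 = 89)
Y = -1332
H(K) = 666 + K/2 (H(K) = -(-1332 - K)/2 = 666 + K/2)
H(65*J(4, 4)) + m(p) = (666 + (65*(-3 - 1*4))/2) + 89 = (666 + (65*(-3 - 4))/2) + 89 = (666 + (65*(-7))/2) + 89 = (666 + (½)*(-455)) + 89 = (666 - 455/2) + 89 = 877/2 + 89 = 1055/2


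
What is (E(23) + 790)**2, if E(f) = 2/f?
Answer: 330221584/529 ≈ 6.2424e+5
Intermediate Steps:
(E(23) + 790)**2 = (2/23 + 790)**2 = (18172/23)**2 = 330221584/529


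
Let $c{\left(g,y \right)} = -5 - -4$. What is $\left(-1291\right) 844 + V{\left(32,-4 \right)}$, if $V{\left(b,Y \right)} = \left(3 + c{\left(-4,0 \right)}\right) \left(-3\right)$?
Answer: $-1089610$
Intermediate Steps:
$c{\left(g,y \right)} = -1$ ($c{\left(g,y \right)} = -5 + 4 = -1$)
$V{\left(b,Y \right)} = -6$ ($V{\left(b,Y \right)} = \left(3 - 1\right) \left(-3\right) = 2 \left(-3\right) = -6$)
$\left(-1291\right) 844 + V{\left(32,-4 \right)} = \left(-1291\right) 844 - 6 = -1089604 - 6 = -1089610$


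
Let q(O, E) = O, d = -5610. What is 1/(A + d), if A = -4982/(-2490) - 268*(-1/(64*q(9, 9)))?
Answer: -59760/335106227 ≈ -0.00017833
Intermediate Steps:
A = 147373/59760 (A = -4982/(-2490) - 268/((-64*9)) = -4982*(-1/2490) - 268/(-576) = 2491/1245 - 268*(-1/576) = 2491/1245 + 67/144 = 147373/59760 ≈ 2.4661)
1/(A + d) = 1/(147373/59760 - 5610) = 1/(-335106227/59760) = -59760/335106227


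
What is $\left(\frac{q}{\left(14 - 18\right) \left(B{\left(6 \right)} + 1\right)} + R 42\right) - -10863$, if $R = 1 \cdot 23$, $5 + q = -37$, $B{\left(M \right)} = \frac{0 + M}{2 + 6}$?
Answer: $11835$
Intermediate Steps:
$B{\left(M \right)} = \frac{M}{8}$
$q = -42$ ($q = -5 - 37 = -42$)
$R = 23$
$\left(\frac{q}{\left(14 - 18\right) \left(B{\left(6 \right)} + 1\right)} + R 42\right) - -10863 = \left(- \frac{42}{\left(14 - 18\right) \left(\frac{1}{8} \cdot 6 + 1\right)} + 23 \cdot 42\right) - -10863 = \left(- \frac{42}{\left(-4\right) \left(\frac{3}{4} + 1\right)} + 966\right) + 10863 = \left(- \frac{42}{\left(-4\right) \frac{7}{4}} + 966\right) + 10863 = \left(- \frac{42}{-7} + 966\right) + 10863 = \left(\left(-42\right) \left(- \frac{1}{7}\right) + 966\right) + 10863 = \left(6 + 966\right) + 10863 = 972 + 10863 = 11835$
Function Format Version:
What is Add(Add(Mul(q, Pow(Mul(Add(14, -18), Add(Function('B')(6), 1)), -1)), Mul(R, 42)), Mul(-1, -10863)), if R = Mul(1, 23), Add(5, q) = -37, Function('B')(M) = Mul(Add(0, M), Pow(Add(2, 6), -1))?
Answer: 11835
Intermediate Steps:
Function('B')(M) = Mul(Rational(1, 8), M) (Function('B')(M) = Mul(M, Pow(8, -1)) = Mul(M, Rational(1, 8)) = Mul(Rational(1, 8), M))
q = -42 (q = Add(-5, -37) = -42)
R = 23
Add(Add(Mul(q, Pow(Mul(Add(14, -18), Add(Function('B')(6), 1)), -1)), Mul(R, 42)), Mul(-1, -10863)) = Add(Add(Mul(-42, Pow(Mul(Add(14, -18), Add(Mul(Rational(1, 8), 6), 1)), -1)), Mul(23, 42)), Mul(-1, -10863)) = Add(Add(Mul(-42, Pow(Mul(-4, Add(Rational(3, 4), 1)), -1)), 966), 10863) = Add(Add(Mul(-42, Pow(Mul(-4, Rational(7, 4)), -1)), 966), 10863) = Add(Add(Mul(-42, Pow(-7, -1)), 966), 10863) = Add(Add(Mul(-42, Rational(-1, 7)), 966), 10863) = Add(Add(6, 966), 10863) = Add(972, 10863) = 11835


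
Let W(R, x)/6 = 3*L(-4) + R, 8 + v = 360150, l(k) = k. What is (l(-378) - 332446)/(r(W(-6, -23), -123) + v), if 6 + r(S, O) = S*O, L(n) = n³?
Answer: -83206/126565 ≈ -0.65742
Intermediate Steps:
v = 360142 (v = -8 + 360150 = 360142)
W(R, x) = -1152 + 6*R (W(R, x) = 6*(3*(-4)³ + R) = 6*(3*(-64) + R) = 6*(-192 + R) = -1152 + 6*R)
r(S, O) = -6 + O*S (r(S, O) = -6 + S*O = -6 + O*S)
(l(-378) - 332446)/(r(W(-6, -23), -123) + v) = (-378 - 332446)/((-6 - 123*(-1152 + 6*(-6))) + 360142) = -332824/((-6 - 123*(-1152 - 36)) + 360142) = -332824/((-6 - 123*(-1188)) + 360142) = -332824/((-6 + 146124) + 360142) = -332824/(146118 + 360142) = -332824/506260 = -332824*1/506260 = -83206/126565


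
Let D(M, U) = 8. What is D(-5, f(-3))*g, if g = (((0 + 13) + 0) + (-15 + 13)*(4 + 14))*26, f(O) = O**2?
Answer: -4784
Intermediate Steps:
g = -598 (g = ((13 + 0) - 2*18)*26 = (13 - 36)*26 = -23*26 = -598)
D(-5, f(-3))*g = 8*(-598) = -4784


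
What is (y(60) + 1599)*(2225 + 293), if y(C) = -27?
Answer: 3958296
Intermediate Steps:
(y(60) + 1599)*(2225 + 293) = (-27 + 1599)*(2225 + 293) = 1572*2518 = 3958296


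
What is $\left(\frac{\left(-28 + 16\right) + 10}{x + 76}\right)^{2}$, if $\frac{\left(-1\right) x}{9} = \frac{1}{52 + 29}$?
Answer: $\frac{324}{466489} \approx 0.00069455$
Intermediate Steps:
$x = - \frac{1}{9}$ ($x = - \frac{9}{52 + 29} = - \frac{9}{81} = \left(-9\right) \frac{1}{81} = - \frac{1}{9} \approx -0.11111$)
$\left(\frac{\left(-28 + 16\right) + 10}{x + 76}\right)^{2} = \left(\frac{\left(-28 + 16\right) + 10}{- \frac{1}{9} + 76}\right)^{2} = \left(\frac{-12 + 10}{\frac{683}{9}}\right)^{2} = \left(\left(-2\right) \frac{9}{683}\right)^{2} = \left(- \frac{18}{683}\right)^{2} = \frac{324}{466489}$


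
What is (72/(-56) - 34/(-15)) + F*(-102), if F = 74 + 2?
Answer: -813857/105 ≈ -7751.0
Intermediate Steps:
F = 76
(72/(-56) - 34/(-15)) + F*(-102) = (72/(-56) - 34/(-15)) + 76*(-102) = (72*(-1/56) - 34*(-1/15)) - 7752 = (-9/7 + 34/15) - 7752 = 103/105 - 7752 = -813857/105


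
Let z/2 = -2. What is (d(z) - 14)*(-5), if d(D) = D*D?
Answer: -10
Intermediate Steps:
z = -4 (z = 2*(-2) = -4)
d(D) = D²
(d(z) - 14)*(-5) = ((-4)² - 14)*(-5) = (16 - 14)*(-5) = 2*(-5) = -10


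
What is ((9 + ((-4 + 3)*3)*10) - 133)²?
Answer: 23716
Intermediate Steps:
((9 + ((-4 + 3)*3)*10) - 133)² = ((9 - 1*3*10) - 133)² = ((9 - 3*10) - 133)² = ((9 - 30) - 133)² = (-21 - 133)² = (-154)² = 23716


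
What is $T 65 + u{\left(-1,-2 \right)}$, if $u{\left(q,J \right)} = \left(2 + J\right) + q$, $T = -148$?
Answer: $-9621$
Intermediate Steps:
$u{\left(q,J \right)} = 2 + J + q$
$T 65 + u{\left(-1,-2 \right)} = \left(-148\right) 65 - 1 = -9620 - 1 = -9621$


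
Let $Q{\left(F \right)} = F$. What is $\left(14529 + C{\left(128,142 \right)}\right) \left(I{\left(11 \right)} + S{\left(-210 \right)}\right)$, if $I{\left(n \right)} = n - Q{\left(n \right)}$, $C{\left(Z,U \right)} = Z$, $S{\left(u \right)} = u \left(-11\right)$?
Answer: $33857670$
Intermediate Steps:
$S{\left(u \right)} = - 11 u$
$I{\left(n \right)} = 0$ ($I{\left(n \right)} = n - n = 0$)
$\left(14529 + C{\left(128,142 \right)}\right) \left(I{\left(11 \right)} + S{\left(-210 \right)}\right) = \left(14529 + 128\right) \left(0 - -2310\right) = 14657 \left(0 + 2310\right) = 14657 \cdot 2310 = 33857670$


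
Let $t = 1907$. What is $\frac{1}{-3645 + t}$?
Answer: $- \frac{1}{1738} \approx -0.00057537$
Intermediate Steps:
$\frac{1}{-3645 + t} = \frac{1}{-3645 + 1907} = \frac{1}{-1738} = - \frac{1}{1738}$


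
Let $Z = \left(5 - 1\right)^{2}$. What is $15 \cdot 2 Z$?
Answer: $480$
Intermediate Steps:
$Z = 16$ ($Z = 4^{2} = 16$)
$15 \cdot 2 Z = 15 \cdot 2 \cdot 16 = 30 \cdot 16 = 480$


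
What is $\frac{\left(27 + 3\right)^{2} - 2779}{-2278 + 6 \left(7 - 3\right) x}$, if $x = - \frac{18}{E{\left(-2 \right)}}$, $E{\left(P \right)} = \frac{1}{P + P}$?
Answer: $\frac{1879}{550} \approx 3.4164$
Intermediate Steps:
$E{\left(P \right)} = \frac{1}{2 P}$
$x = 72$ ($x = - \frac{18}{\frac{1}{2} \frac{1}{-2}} = - \frac{18}{\frac{1}{2} \left(- \frac{1}{2}\right)} = - \frac{18}{- \frac{1}{4}} = \left(-18\right) \left(-4\right) = 72$)
$\frac{\left(27 + 3\right)^{2} - 2779}{-2278 + 6 \left(7 - 3\right) x} = \frac{\left(27 + 3\right)^{2} - 2779}{-2278 + 6 \left(7 - 3\right) 72} = \frac{30^{2} - 2779}{-2278 + 6 \cdot 4 \cdot 72} = \frac{900 - 2779}{-2278 + 24 \cdot 72} = - \frac{1879}{-2278 + 1728} = - \frac{1879}{-550} = \left(-1879\right) \left(- \frac{1}{550}\right) = \frac{1879}{550}$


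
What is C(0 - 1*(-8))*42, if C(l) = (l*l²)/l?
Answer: 2688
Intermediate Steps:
C(l) = l² (C(l) = l³/l = l²)
C(0 - 1*(-8))*42 = (0 - 1*(-8))²*42 = (0 + 8)²*42 = 8²*42 = 64*42 = 2688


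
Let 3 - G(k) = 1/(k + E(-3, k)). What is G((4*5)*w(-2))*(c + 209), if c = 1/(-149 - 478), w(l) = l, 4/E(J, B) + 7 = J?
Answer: 40033331/63327 ≈ 632.17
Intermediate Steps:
E(J, B) = 4/(-7 + J)
c = -1/627 (c = 1/(-627) = -1/627 ≈ -0.0015949)
G(k) = 3 - 1/(-⅖ + k) (G(k) = 3 - 1/(k + 4/(-7 - 3)) = 3 - 1/(k + 4/(-10)) = 3 - 1/(k + 4*(-⅒)) = 3 - 1/(k - ⅖) = 3 - 1/(-⅖ + k))
G((4*5)*w(-2))*(c + 209) = ((-11 + 15*((4*5)*(-2)))/(-2 + 5*((4*5)*(-2))))*(-1/627 + 209) = ((-11 + 15*(20*(-2)))/(-2 + 5*(20*(-2))))*(131042/627) = ((-11 + 15*(-40))/(-2 + 5*(-40)))*(131042/627) = ((-11 - 600)/(-2 - 200))*(131042/627) = (-611/(-202))*(131042/627) = -1/202*(-611)*(131042/627) = (611/202)*(131042/627) = 40033331/63327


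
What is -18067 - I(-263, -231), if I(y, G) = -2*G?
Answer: -18529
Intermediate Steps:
-18067 - I(-263, -231) = -18067 - (-2)*(-231) = -18067 - 1*462 = -18067 - 462 = -18529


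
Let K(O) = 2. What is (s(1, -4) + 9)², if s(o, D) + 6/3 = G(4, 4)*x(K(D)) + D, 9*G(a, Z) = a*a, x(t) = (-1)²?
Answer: 1849/81 ≈ 22.827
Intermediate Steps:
x(t) = 1
G(a, Z) = a²/9 (G(a, Z) = (a*a)/9 = a²/9)
s(o, D) = -2/9 + D (s(o, D) = -2 + (((⅑)*4²)*1 + D) = -2 + (((⅑)*16)*1 + D) = -2 + ((16/9)*1 + D) = -2 + (16/9 + D) = -2/9 + D)
(s(1, -4) + 9)² = ((-2/9 - 4) + 9)² = (-38/9 + 9)² = (43/9)² = 1849/81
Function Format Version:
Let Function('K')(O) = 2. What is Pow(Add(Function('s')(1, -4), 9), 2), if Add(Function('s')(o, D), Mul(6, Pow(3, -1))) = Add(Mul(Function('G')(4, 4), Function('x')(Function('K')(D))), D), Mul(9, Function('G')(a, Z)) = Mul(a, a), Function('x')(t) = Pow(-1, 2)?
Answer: Rational(1849, 81) ≈ 22.827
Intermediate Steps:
Function('x')(t) = 1
Function('G')(a, Z) = Mul(Rational(1, 9), Pow(a, 2)) (Function('G')(a, Z) = Mul(Rational(1, 9), Mul(a, a)) = Mul(Rational(1, 9), Pow(a, 2)))
Function('s')(o, D) = Add(Rational(-2, 9), D) (Function('s')(o, D) = Add(-2, Add(Mul(Mul(Rational(1, 9), Pow(4, 2)), 1), D)) = Add(-2, Add(Mul(Mul(Rational(1, 9), 16), 1), D)) = Add(-2, Add(Mul(Rational(16, 9), 1), D)) = Add(-2, Add(Rational(16, 9), D)) = Add(Rational(-2, 9), D))
Pow(Add(Function('s')(1, -4), 9), 2) = Pow(Add(Add(Rational(-2, 9), -4), 9), 2) = Pow(Add(Rational(-38, 9), 9), 2) = Pow(Rational(43, 9), 2) = Rational(1849, 81)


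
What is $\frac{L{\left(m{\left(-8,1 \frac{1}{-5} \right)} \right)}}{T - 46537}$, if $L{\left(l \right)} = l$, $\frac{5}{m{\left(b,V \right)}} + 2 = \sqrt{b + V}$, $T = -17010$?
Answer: $\frac{50}{3876367} + \frac{5 i \sqrt{205}}{3876367} \approx 1.2899 \cdot 10^{-5} + 1.8468 \cdot 10^{-5} i$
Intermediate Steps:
$m{\left(b,V \right)} = \frac{5}{-2 + \sqrt{V + b}}$ ($m{\left(b,V \right)} = \frac{5}{-2 + \sqrt{b + V}} = \frac{5}{-2 + \sqrt{V + b}}$)
$\frac{L{\left(m{\left(-8,1 \frac{1}{-5} \right)} \right)}}{T - 46537} = \frac{5 \frac{1}{-2 + \sqrt{1 \frac{1}{-5} - 8}}}{-17010 - 46537} = \frac{5 \frac{1}{-2 + \sqrt{1 \left(- \frac{1}{5}\right) - 8}}}{-63547} = \frac{5}{-2 + \sqrt{- \frac{1}{5} - 8}} \left(- \frac{1}{63547}\right) = \frac{5}{-2 + \sqrt{- \frac{41}{5}}} \left(- \frac{1}{63547}\right) = \frac{5}{-2 + \frac{i \sqrt{205}}{5}} \left(- \frac{1}{63547}\right) = - \frac{5}{63547 \left(-2 + \frac{i \sqrt{205}}{5}\right)}$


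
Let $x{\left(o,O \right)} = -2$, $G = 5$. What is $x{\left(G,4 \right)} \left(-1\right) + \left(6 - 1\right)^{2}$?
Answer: $27$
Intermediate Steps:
$x{\left(G,4 \right)} \left(-1\right) + \left(6 - 1\right)^{2} = \left(-2\right) \left(-1\right) + \left(6 - 1\right)^{2} = 2 + 5^{2} = 2 + 25 = 27$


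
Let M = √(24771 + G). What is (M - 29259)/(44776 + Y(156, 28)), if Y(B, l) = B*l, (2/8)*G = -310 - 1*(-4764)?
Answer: -29259/49144 + √42587/49144 ≈ -0.59117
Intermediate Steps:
G = 17816 (G = 4*(-310 - 1*(-4764)) = 4*(-310 + 4764) = 4*4454 = 17816)
M = √42587 (M = √(24771 + 17816) = √42587 ≈ 206.37)
(M - 29259)/(44776 + Y(156, 28)) = (√42587 - 29259)/(44776 + 156*28) = (-29259 + √42587)/(44776 + 4368) = (-29259 + √42587)/49144 = (-29259 + √42587)*(1/49144) = -29259/49144 + √42587/49144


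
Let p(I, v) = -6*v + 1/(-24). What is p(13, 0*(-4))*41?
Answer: -41/24 ≈ -1.7083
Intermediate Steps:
p(I, v) = -1/24 - 6*v (p(I, v) = -6*v - 1/24 = -1/24 - 6*v)
p(13, 0*(-4))*41 = (-1/24 - 0*(-4))*41 = (-1/24 - 6*0)*41 = (-1/24 + 0)*41 = -1/24*41 = -41/24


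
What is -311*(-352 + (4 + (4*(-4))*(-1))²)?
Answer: -14928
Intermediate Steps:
-311*(-352 + (4 + (4*(-4))*(-1))²) = -311*(-352 + (4 - 16*(-1))²) = -311*(-352 + (4 + 16)²) = -311*(-352 + 20²) = -311*(-352 + 400) = -311*48 = -14928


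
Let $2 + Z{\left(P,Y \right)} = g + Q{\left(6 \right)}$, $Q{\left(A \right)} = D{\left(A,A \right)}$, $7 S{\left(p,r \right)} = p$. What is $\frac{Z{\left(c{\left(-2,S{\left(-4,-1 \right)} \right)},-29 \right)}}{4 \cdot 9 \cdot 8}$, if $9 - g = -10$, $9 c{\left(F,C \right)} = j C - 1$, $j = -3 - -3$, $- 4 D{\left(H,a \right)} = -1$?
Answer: $\frac{23}{384} \approx 0.059896$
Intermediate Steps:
$D{\left(H,a \right)} = \frac{1}{4}$ ($D{\left(H,a \right)} = \left(- \frac{1}{4}\right) \left(-1\right) = \frac{1}{4}$)
$j = 0$ ($j = -3 + 3 = 0$)
$S{\left(p,r \right)} = \frac{p}{7}$
$c{\left(F,C \right)} = - \frac{1}{9}$ ($c{\left(F,C \right)} = \frac{0 C - 1}{9} = \frac{0 - 1}{9} = \frac{1}{9} \left(-1\right) = - \frac{1}{9}$)
$Q{\left(A \right)} = \frac{1}{4}$
$g = 19$ ($g = 9 - -10 = 9 + 10 = 19$)
$Z{\left(P,Y \right)} = \frac{69}{4}$ ($Z{\left(P,Y \right)} = -2 + \left(19 + \frac{1}{4}\right) = -2 + \frac{77}{4} = \frac{69}{4}$)
$\frac{Z{\left(c{\left(-2,S{\left(-4,-1 \right)} \right)},-29 \right)}}{4 \cdot 9 \cdot 8} = \frac{69}{4 \cdot 4 \cdot 9 \cdot 8} = \frac{69}{4 \cdot 36 \cdot 8} = \frac{69}{4 \cdot 288} = \frac{69}{4} \cdot \frac{1}{288} = \frac{23}{384}$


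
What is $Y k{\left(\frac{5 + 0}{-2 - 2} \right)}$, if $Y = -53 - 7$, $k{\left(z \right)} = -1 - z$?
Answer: $-15$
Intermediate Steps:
$Y = -60$ ($Y = -53 - 7 = -60$)
$Y k{\left(\frac{5 + 0}{-2 - 2} \right)} = - 60 \left(-1 - \frac{5 + 0}{-2 - 2}\right) = - 60 \left(-1 - \frac{5}{-4}\right) = - 60 \left(-1 - 5 \left(- \frac{1}{4}\right)\right) = - 60 \left(-1 - - \frac{5}{4}\right) = - 60 \left(-1 + \frac{5}{4}\right) = \left(-60\right) \frac{1}{4} = -15$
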